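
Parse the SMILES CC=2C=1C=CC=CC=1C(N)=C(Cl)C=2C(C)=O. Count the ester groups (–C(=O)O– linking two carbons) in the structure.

0

Scan the SMILES for the ester motif — none present.
Groups that are present: 1 ketone, 1 primary amine.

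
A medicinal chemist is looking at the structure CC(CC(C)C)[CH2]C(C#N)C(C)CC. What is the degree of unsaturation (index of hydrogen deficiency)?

Degree of unsaturation = (number of rings) + (number of π bonds).
Ring closures in the SMILES: 0.
π bonds: 1 triple bond (each 2 DoU) → 2 DoU from unsaturation.
Total DoU = 0 + 2 = 2.

2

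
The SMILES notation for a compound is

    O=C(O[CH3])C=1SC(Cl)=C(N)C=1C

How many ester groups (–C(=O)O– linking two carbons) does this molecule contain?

The ester motif appears at heavy-atom position 2 in the SMILES.
Other groups present: 1 primary amine.
Ester count: 1.

1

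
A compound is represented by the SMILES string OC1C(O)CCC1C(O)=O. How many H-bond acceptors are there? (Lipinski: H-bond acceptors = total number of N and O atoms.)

4

N atoms: 0; O atoms: 4.
Lipinski HBA = 0 + 4 = 4.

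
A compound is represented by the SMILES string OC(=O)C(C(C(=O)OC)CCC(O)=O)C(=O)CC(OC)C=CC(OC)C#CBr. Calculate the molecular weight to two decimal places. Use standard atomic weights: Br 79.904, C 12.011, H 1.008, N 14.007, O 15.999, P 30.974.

First, the molecular formula is C18H23BrO9 (counting implicit H from valence).
  Br: 1 × 79.904 = 79.904
  C: 18 × 12.011 = 216.198
  H: 23 × 1.008 = 23.184
  O: 9 × 15.999 = 143.991
Sum: 1×79.904 + 18×12.011 + 23×1.008 + 9×15.999 = 463.277 → 463.28 g/mol.

463.28 g/mol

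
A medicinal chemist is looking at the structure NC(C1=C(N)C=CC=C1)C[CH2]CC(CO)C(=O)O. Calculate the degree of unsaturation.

5

Degree of unsaturation = (number of rings) + (number of π bonds).
Ring closures in the SMILES: 1.
π bonds: 4 double bonds (each 1 DoU) → 4 DoU from unsaturation.
Total DoU = 1 + 4 = 5.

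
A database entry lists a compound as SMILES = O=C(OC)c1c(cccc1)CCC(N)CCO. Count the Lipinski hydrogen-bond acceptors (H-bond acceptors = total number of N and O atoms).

4

N atoms: 1; O atoms: 3.
Lipinski HBA = 1 + 3 = 4.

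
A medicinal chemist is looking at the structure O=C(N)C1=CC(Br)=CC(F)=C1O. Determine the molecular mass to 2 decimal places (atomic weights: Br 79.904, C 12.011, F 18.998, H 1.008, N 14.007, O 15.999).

First, the molecular formula is C7H5BrFNO2 (counting implicit H from valence).
  Br: 1 × 79.904 = 79.904
  C: 7 × 12.011 = 84.077
  F: 1 × 18.998 = 18.998
  H: 5 × 1.008 = 5.040
  N: 1 × 14.007 = 14.007
  O: 2 × 15.999 = 31.998
Sum: 1×79.904 + 7×12.011 + 1×18.998 + 5×1.008 + 1×14.007 + 2×15.999 = 234.024 → 234.02 g/mol.

234.02 g/mol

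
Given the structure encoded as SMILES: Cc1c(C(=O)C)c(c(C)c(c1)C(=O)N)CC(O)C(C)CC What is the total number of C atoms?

Count every carbon token in the SMILES (each C, including those in ring-closure positions and inside branches).
Carbon count: 17.

17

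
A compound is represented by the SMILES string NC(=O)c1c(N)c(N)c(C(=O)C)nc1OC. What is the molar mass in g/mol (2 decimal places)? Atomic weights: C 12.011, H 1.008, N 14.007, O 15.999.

First, the molecular formula is C9H12N4O3 (counting implicit H from valence).
  C: 9 × 12.011 = 108.099
  H: 12 × 1.008 = 12.096
  N: 4 × 14.007 = 56.028
  O: 3 × 15.999 = 47.997
Sum: 9×12.011 + 12×1.008 + 4×14.007 + 3×15.999 = 224.220 → 224.22 g/mol.

224.22 g/mol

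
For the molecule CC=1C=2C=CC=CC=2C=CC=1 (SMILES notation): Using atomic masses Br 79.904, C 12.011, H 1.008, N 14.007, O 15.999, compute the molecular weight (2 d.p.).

First, the molecular formula is C11H10 (counting implicit H from valence).
  C: 11 × 12.011 = 132.121
  H: 10 × 1.008 = 10.080
Sum: 11×12.011 + 10×1.008 = 142.201 → 142.20 g/mol.

142.20 g/mol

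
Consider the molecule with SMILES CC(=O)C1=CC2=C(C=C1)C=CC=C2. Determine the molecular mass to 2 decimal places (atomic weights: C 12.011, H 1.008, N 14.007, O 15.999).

First, the molecular formula is C12H10O (counting implicit H from valence).
  C: 12 × 12.011 = 144.132
  H: 10 × 1.008 = 10.080
  O: 1 × 15.999 = 15.999
Sum: 12×12.011 + 10×1.008 + 1×15.999 = 170.211 → 170.21 g/mol.

170.21 g/mol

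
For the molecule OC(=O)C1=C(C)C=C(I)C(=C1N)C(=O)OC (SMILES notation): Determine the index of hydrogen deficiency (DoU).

Degree of unsaturation = (number of rings) + (number of π bonds).
Ring closures in the SMILES: 1.
π bonds: 5 double bonds (each 1 DoU) → 5 DoU from unsaturation.
Total DoU = 1 + 5 = 6.

6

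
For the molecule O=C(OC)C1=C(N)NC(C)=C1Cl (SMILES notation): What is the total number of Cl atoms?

Scan the SMILES for Cl atoms (remember two-letter symbols like Cl and Br are single atoms).
Chlorine count: 1.

1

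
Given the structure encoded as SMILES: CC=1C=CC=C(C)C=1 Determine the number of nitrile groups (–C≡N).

Scan the SMILES for the nitrile motif — none present.

0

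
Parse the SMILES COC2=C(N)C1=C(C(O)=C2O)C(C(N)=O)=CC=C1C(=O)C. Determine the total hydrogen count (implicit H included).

14

Walk through each heavy atom and fill implicit hydrogens from standard valence (C 4, N 3, O 2, S 2, halogen 1):
  atom 1: C, bond orders sum to 1 (valence 4) → 3 H
  atom 2: O, bond orders sum to 2 (valence 2) → 0 H
  atom 3: C, bond orders sum to 4 (valence 4) → 0 H
  atom 4: C, bond orders sum to 4 (valence 4) → 0 H
  atom 5: N, bond orders sum to 1 (valence 3) → 2 H
  atom 6: C, bond orders sum to 4 (valence 4) → 0 H
  atom 7: C, bond orders sum to 4 (valence 4) → 0 H
  atom 8: C, bond orders sum to 4 (valence 4) → 0 H
  atom 9: O, bond orders sum to 1 (valence 2) → 1 H
  atom 10: C, bond orders sum to 4 (valence 4) → 0 H
  atom 11: O, bond orders sum to 1 (valence 2) → 1 H
  atom 12: C, bond orders sum to 4 (valence 4) → 0 H
  atom 13: C, bond orders sum to 4 (valence 4) → 0 H
  atom 14: N, bond orders sum to 1 (valence 3) → 2 H
  atom 15: O, bond orders sum to 2 (valence 2) → 0 H
  atom 16: C, bond orders sum to 3 (valence 4) → 1 H
  atom 17: C, bond orders sum to 3 (valence 4) → 1 H
  atom 18: C, bond orders sum to 4 (valence 4) → 0 H
  atom 19: C, bond orders sum to 4 (valence 4) → 0 H
  atom 20: O, bond orders sum to 2 (valence 2) → 0 H
  atom 21: C, bond orders sum to 1 (valence 4) → 3 H
Total hydrogens: 14.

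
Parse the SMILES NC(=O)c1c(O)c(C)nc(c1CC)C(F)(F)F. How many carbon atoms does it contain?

10

Count every carbon token in the SMILES (each C, including those in ring-closure positions and inside branches).
Carbon count: 10.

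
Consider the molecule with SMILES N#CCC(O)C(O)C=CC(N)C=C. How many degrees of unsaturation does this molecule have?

Degree of unsaturation = (number of rings) + (number of π bonds).
Ring closures in the SMILES: 0.
π bonds: 2 double bonds (each 1 DoU), 1 triple bond (each 2 DoU) → 4 DoU from unsaturation.
Total DoU = 0 + 4 = 4.

4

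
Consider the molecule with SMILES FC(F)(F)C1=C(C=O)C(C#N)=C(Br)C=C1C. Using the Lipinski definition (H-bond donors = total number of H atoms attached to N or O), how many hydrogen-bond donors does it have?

0

Donors: find every N or O and count the H atoms it carries.
  atom 8 (O): bond orders sum to 2 → 0 H
  atom 11 (N): bond orders sum to 3 → 0 H
Lipinski HBD = 0.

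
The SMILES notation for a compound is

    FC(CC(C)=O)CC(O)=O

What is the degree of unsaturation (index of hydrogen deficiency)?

2

Degree of unsaturation = (number of rings) + (number of π bonds).
Ring closures in the SMILES: 0.
π bonds: 2 double bonds (each 1 DoU) → 2 DoU from unsaturation.
Total DoU = 0 + 2 = 2.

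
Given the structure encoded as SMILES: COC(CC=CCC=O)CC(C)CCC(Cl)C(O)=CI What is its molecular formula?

Walk through each heavy atom and fill implicit hydrogens from standard valence (C 4, N 3, O 2, S 2, halogen 1):
  atom 1: C, bond orders sum to 1 (valence 4) → 3 H
  atom 2: O, bond orders sum to 2 (valence 2) → 0 H
  atom 3: C, bond orders sum to 3 (valence 4) → 1 H
  atom 4: C, bond orders sum to 2 (valence 4) → 2 H
  atom 5: C, bond orders sum to 3 (valence 4) → 1 H
  atom 6: C, bond orders sum to 3 (valence 4) → 1 H
  atom 7: C, bond orders sum to 2 (valence 4) → 2 H
  atom 8: C, bond orders sum to 3 (valence 4) → 1 H
  atom 9: O, bond orders sum to 2 (valence 2) → 0 H
  atom 10: C, bond orders sum to 2 (valence 4) → 2 H
  atom 11: C, bond orders sum to 3 (valence 4) → 1 H
  atom 12: C, bond orders sum to 1 (valence 4) → 3 H
  atom 13: C, bond orders sum to 2 (valence 4) → 2 H
  atom 14: C, bond orders sum to 2 (valence 4) → 2 H
  atom 15: C, bond orders sum to 3 (valence 4) → 1 H
  atom 16: Cl (halogen, monovalent) → 0 H
  atom 17: C, bond orders sum to 4 (valence 4) → 0 H
  atom 18: O, bond orders sum to 1 (valence 2) → 1 H
  atom 19: C, bond orders sum to 3 (valence 4) → 1 H
  atom 20: I (halogen, monovalent) → 0 H
Totals → C:15, H:24, Cl:1, I:1, O:3.
In Hill order: C15H24ClIO3.

C15H24ClIO3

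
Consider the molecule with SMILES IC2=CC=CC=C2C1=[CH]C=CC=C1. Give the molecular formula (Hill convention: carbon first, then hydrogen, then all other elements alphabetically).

Walk through each heavy atom and fill implicit hydrogens from standard valence (C 4, N 3, O 2, S 2, halogen 1):
  atom 1: I (halogen, monovalent) → 0 H
  atom 2: C, bond orders sum to 4 (valence 4) → 0 H
  atom 3: C, bond orders sum to 3 (valence 4) → 1 H
  atom 4: C, bond orders sum to 3 (valence 4) → 1 H
  atom 5: C, bond orders sum to 3 (valence 4) → 1 H
  atom 6: C, bond orders sum to 3 (valence 4) → 1 H
  atom 7: C, bond orders sum to 4 (valence 4) → 0 H
  atom 8: C, bond orders sum to 4 (valence 4) → 0 H
  atom 9: C with explicit H count 1
  atom 10: C, bond orders sum to 3 (valence 4) → 1 H
  atom 11: C, bond orders sum to 3 (valence 4) → 1 H
  atom 12: C, bond orders sum to 3 (valence 4) → 1 H
  atom 13: C, bond orders sum to 3 (valence 4) → 1 H
Totals → C:12, H:9, I:1.
In Hill order: C12H9I.

C12H9I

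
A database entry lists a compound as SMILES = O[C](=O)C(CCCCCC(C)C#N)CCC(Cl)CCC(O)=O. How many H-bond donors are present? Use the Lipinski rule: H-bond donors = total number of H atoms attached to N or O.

Donors: find every N or O and count the H atoms it carries.
  atom 1 (O): bond orders sum to 1 → 1 H
  atom 3 (O): bond orders sum to 2 → 0 H
  atom 13 (N): bond orders sum to 3 → 0 H
  atom 21 (O): bond orders sum to 1 → 1 H
  atom 22 (O): bond orders sum to 2 → 0 H
Lipinski HBD = 2.

2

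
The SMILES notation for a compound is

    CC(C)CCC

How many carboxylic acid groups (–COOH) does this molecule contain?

Scan the SMILES for the carboxylic acid motif — none present.

0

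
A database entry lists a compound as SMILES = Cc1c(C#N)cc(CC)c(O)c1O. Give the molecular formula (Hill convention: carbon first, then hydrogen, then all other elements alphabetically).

Walk through each heavy atom and fill implicit hydrogens from standard valence (C 4, N 3, O 2, S 2, halogen 1); for lowercase aromatic atoms, an aromatic c carries 1 H when it has two neighbours and 0 H with three, and aromatic n carries 0 H:
  atom 1: C, bond orders sum to 1 (valence 4) → 3 H
  atom 2: aromatic c, 3 neighbours → 0 H
  atom 3: aromatic c, 3 neighbours → 0 H
  atom 4: C, bond orders sum to 4 (valence 4) → 0 H
  atom 5: N, bond orders sum to 3 (valence 3) → 0 H
  atom 6: aromatic c, 2 neighbours → 1 H
  atom 7: aromatic c, 3 neighbours → 0 H
  atom 8: C, bond orders sum to 2 (valence 4) → 2 H
  atom 9: C, bond orders sum to 1 (valence 4) → 3 H
  atom 10: aromatic c, 3 neighbours → 0 H
  atom 11: O, bond orders sum to 1 (valence 2) → 1 H
  atom 12: aromatic c, 3 neighbours → 0 H
  atom 13: O, bond orders sum to 1 (valence 2) → 1 H
Totals → C:10, H:11, N:1, O:2.

C10H11NO2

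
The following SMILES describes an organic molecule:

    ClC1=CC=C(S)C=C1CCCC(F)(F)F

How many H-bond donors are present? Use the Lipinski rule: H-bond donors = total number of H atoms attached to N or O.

0

Donors: find every N or O and count the H atoms it carries.
  (no N or O atoms present)
Lipinski HBD = 0.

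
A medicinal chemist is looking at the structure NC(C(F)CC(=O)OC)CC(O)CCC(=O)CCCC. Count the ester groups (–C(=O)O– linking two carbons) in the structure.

1

The ester motif appears at heavy-atom position 6 in the SMILES.
Other groups present: 1 hydroxyl, 1 ketone, 1 primary amine.
Ester count: 1.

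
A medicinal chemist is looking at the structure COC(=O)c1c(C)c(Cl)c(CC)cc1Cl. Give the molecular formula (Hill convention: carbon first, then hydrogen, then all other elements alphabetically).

Walk through each heavy atom and fill implicit hydrogens from standard valence (C 4, N 3, O 2, S 2, halogen 1); for lowercase aromatic atoms, an aromatic c carries 1 H when it has two neighbours and 0 H with three, and aromatic n carries 0 H:
  atom 1: C, bond orders sum to 1 (valence 4) → 3 H
  atom 2: O, bond orders sum to 2 (valence 2) → 0 H
  atom 3: C, bond orders sum to 4 (valence 4) → 0 H
  atom 4: O, bond orders sum to 2 (valence 2) → 0 H
  atom 5: aromatic c, 3 neighbours → 0 H
  atom 6: aromatic c, 3 neighbours → 0 H
  atom 7: C, bond orders sum to 1 (valence 4) → 3 H
  atom 8: aromatic c, 3 neighbours → 0 H
  atom 9: Cl (halogen, monovalent) → 0 H
  atom 10: aromatic c, 3 neighbours → 0 H
  atom 11: C, bond orders sum to 2 (valence 4) → 2 H
  atom 12: C, bond orders sum to 1 (valence 4) → 3 H
  atom 13: aromatic c, 2 neighbours → 1 H
  atom 14: aromatic c, 3 neighbours → 0 H
  atom 15: Cl (halogen, monovalent) → 0 H
Totals → C:11, H:12, Cl:2, O:2.

C11H12Cl2O2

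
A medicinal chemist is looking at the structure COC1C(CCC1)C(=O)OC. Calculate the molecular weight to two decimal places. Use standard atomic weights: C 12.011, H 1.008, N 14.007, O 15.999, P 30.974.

158.20 g/mol

First, the molecular formula is C8H14O3 (counting implicit H from valence).
  C: 8 × 12.011 = 96.088
  H: 14 × 1.008 = 14.112
  O: 3 × 15.999 = 47.997
Sum: 8×12.011 + 14×1.008 + 3×15.999 = 158.197 → 158.20 g/mol.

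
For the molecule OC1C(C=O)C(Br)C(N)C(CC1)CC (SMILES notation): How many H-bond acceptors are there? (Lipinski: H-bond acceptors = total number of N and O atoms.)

N atoms: 1; O atoms: 2.
Lipinski HBA = 1 + 2 = 3.

3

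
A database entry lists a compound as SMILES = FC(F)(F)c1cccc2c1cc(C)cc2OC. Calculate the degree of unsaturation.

Molecular formula: C13H11F3O.
DoU = (2C + 2 + N − H − X) / 2, where X is the halogen count and O/S are ignored.
    = (2·13 + 2 + 0 − 11 − 3) / 2 = 14 / 2 = 7.

7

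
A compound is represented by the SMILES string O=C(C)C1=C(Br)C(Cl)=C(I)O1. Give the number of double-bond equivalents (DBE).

Degree of unsaturation = (number of rings) + (number of π bonds).
Ring closures in the SMILES: 1.
π bonds: 3 double bonds (each 1 DoU) → 3 DoU from unsaturation.
Total DoU = 1 + 3 = 4.

4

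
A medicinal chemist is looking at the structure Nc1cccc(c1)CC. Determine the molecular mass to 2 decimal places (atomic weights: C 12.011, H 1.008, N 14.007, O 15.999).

First, the molecular formula is C8H11N (counting implicit H from valence).
  C: 8 × 12.011 = 96.088
  H: 11 × 1.008 = 11.088
  N: 1 × 14.007 = 14.007
Sum: 8×12.011 + 11×1.008 + 1×14.007 = 121.183 → 121.18 g/mol.

121.18 g/mol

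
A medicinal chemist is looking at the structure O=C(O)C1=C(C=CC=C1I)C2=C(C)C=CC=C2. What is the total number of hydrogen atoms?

11

Walk through each heavy atom and fill implicit hydrogens from standard valence (C 4, N 3, O 2, S 2, halogen 1):
  atom 1: O, bond orders sum to 2 (valence 2) → 0 H
  atom 2: C, bond orders sum to 4 (valence 4) → 0 H
  atom 3: O, bond orders sum to 1 (valence 2) → 1 H
  atom 4: C, bond orders sum to 4 (valence 4) → 0 H
  atom 5: C, bond orders sum to 4 (valence 4) → 0 H
  atom 6: C, bond orders sum to 3 (valence 4) → 1 H
  atom 7: C, bond orders sum to 3 (valence 4) → 1 H
  atom 8: C, bond orders sum to 3 (valence 4) → 1 H
  atom 9: C, bond orders sum to 4 (valence 4) → 0 H
  atom 10: I (halogen, monovalent) → 0 H
  atom 11: C, bond orders sum to 4 (valence 4) → 0 H
  atom 12: C, bond orders sum to 4 (valence 4) → 0 H
  atom 13: C, bond orders sum to 1 (valence 4) → 3 H
  atom 14: C, bond orders sum to 3 (valence 4) → 1 H
  atom 15: C, bond orders sum to 3 (valence 4) → 1 H
  atom 16: C, bond orders sum to 3 (valence 4) → 1 H
  atom 17: C, bond orders sum to 3 (valence 4) → 1 H
Total hydrogens: 11.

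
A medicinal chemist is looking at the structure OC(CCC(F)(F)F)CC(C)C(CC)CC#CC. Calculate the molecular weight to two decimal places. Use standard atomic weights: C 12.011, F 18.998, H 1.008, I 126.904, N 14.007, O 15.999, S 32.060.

264.33 g/mol

First, the molecular formula is C14H23F3O (counting implicit H from valence).
  C: 14 × 12.011 = 168.154
  F: 3 × 18.998 = 56.994
  H: 23 × 1.008 = 23.184
  O: 1 × 15.999 = 15.999
Sum: 14×12.011 + 3×18.998 + 23×1.008 + 1×15.999 = 264.331 → 264.33 g/mol.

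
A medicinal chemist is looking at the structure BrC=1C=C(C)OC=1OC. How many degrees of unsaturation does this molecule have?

Degree of unsaturation = (number of rings) + (number of π bonds).
Ring closures in the SMILES: 1.
π bonds: 2 double bonds (each 1 DoU) → 2 DoU from unsaturation.
Total DoU = 1 + 2 = 3.

3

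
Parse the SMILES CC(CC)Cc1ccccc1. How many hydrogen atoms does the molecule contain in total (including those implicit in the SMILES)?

16

Walk through each heavy atom and fill implicit hydrogens from standard valence (C 4, N 3, O 2, S 2, halogen 1); for lowercase aromatic atoms, an aromatic c carries 1 H when it has two neighbours and 0 H with three, and aromatic n carries 0 H:
  atom 1: C, bond orders sum to 1 (valence 4) → 3 H
  atom 2: C, bond orders sum to 3 (valence 4) → 1 H
  atom 3: C, bond orders sum to 2 (valence 4) → 2 H
  atom 4: C, bond orders sum to 1 (valence 4) → 3 H
  atom 5: C, bond orders sum to 2 (valence 4) → 2 H
  atom 6: aromatic c, 3 neighbours → 0 H
  atom 7: aromatic c, 2 neighbours → 1 H
  atom 8: aromatic c, 2 neighbours → 1 H
  atom 9: aromatic c, 2 neighbours → 1 H
  atom 10: aromatic c, 2 neighbours → 1 H
  atom 11: aromatic c, 2 neighbours → 1 H
Total hydrogens: 16.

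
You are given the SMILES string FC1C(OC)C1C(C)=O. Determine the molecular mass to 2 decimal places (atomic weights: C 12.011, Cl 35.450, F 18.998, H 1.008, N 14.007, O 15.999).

132.13 g/mol

First, the molecular formula is C6H9FO2 (counting implicit H from valence).
  C: 6 × 12.011 = 72.066
  F: 1 × 18.998 = 18.998
  H: 9 × 1.008 = 9.072
  O: 2 × 15.999 = 31.998
Sum: 6×12.011 + 1×18.998 + 9×1.008 + 2×15.999 = 132.134 → 132.13 g/mol.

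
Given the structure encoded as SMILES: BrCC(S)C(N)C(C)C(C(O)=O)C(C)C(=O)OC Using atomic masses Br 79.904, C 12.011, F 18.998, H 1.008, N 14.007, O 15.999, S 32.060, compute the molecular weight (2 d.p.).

342.25 g/mol

First, the molecular formula is C11H20BrNO4S (counting implicit H from valence).
  Br: 1 × 79.904 = 79.904
  C: 11 × 12.011 = 132.121
  H: 20 × 1.008 = 20.160
  N: 1 × 14.007 = 14.007
  O: 4 × 15.999 = 63.996
  S: 1 × 32.060 = 32.060
Sum: 1×79.904 + 11×12.011 + 20×1.008 + 1×14.007 + 4×15.999 + 1×32.060 = 342.248 → 342.25 g/mol.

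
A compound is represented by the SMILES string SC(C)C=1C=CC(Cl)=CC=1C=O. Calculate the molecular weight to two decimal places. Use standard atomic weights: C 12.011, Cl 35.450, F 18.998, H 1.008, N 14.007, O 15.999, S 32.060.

First, the molecular formula is C9H9ClOS (counting implicit H from valence).
  C: 9 × 12.011 = 108.099
  Cl: 1 × 35.450 = 35.450
  H: 9 × 1.008 = 9.072
  O: 1 × 15.999 = 15.999
  S: 1 × 32.060 = 32.060
Sum: 9×12.011 + 1×35.450 + 9×1.008 + 1×15.999 + 1×32.060 = 200.680 → 200.68 g/mol.

200.68 g/mol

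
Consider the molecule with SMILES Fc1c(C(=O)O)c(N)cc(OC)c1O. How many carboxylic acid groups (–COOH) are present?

1

The carboxylic acid motif appears at heavy-atom position 4 in the SMILES.
Other groups present: 1 ether, 1 hydroxyl, 1 primary amine.
Carboxylic acid count: 1.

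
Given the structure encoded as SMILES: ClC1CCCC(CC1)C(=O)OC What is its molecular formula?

Walk through each heavy atom and fill implicit hydrogens from standard valence (C 4, N 3, O 2, S 2, halogen 1):
  atom 1: Cl (halogen, monovalent) → 0 H
  atom 2: C, bond orders sum to 3 (valence 4) → 1 H
  atom 3: C, bond orders sum to 2 (valence 4) → 2 H
  atom 4: C, bond orders sum to 2 (valence 4) → 2 H
  atom 5: C, bond orders sum to 2 (valence 4) → 2 H
  atom 6: C, bond orders sum to 3 (valence 4) → 1 H
  atom 7: C, bond orders sum to 2 (valence 4) → 2 H
  atom 8: C, bond orders sum to 2 (valence 4) → 2 H
  atom 9: C, bond orders sum to 4 (valence 4) → 0 H
  atom 10: O, bond orders sum to 2 (valence 2) → 0 H
  atom 11: O, bond orders sum to 2 (valence 2) → 0 H
  atom 12: C, bond orders sum to 1 (valence 4) → 3 H
Totals → C:9, H:15, Cl:1, O:2.

C9H15ClO2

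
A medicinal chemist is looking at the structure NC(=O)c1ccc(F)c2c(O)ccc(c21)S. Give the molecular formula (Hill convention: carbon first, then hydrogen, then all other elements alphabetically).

Walk through each heavy atom and fill implicit hydrogens from standard valence (C 4, N 3, O 2, S 2, halogen 1); for lowercase aromatic atoms, an aromatic c carries 1 H when it has two neighbours and 0 H with three, and aromatic n carries 0 H:
  atom 1: N, bond orders sum to 1 (valence 3) → 2 H
  atom 2: C, bond orders sum to 4 (valence 4) → 0 H
  atom 3: O, bond orders sum to 2 (valence 2) → 0 H
  atom 4: aromatic c, 3 neighbours → 0 H
  atom 5: aromatic c, 2 neighbours → 1 H
  atom 6: aromatic c, 2 neighbours → 1 H
  atom 7: aromatic c, 3 neighbours → 0 H
  atom 8: F (halogen, monovalent) → 0 H
  atom 9: aromatic c, 3 neighbours → 0 H
  atom 10: aromatic c, 3 neighbours → 0 H
  atom 11: O, bond orders sum to 1 (valence 2) → 1 H
  atom 12: aromatic c, 2 neighbours → 1 H
  atom 13: aromatic c, 2 neighbours → 1 H
  atom 14: aromatic c, 3 neighbours → 0 H
  atom 15: aromatic c, 3 neighbours → 0 H
  atom 16: S, bond orders sum to 1 (valence 2) → 1 H
Totals → C:11, H:8, F:1, N:1, O:2, S:1.

C11H8FNO2S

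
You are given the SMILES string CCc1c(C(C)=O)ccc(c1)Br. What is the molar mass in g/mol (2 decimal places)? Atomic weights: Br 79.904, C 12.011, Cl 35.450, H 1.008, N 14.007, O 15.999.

First, the molecular formula is C10H11BrO (counting implicit H from valence).
  Br: 1 × 79.904 = 79.904
  C: 10 × 12.011 = 120.110
  H: 11 × 1.008 = 11.088
  O: 1 × 15.999 = 15.999
Sum: 1×79.904 + 10×12.011 + 11×1.008 + 1×15.999 = 227.101 → 227.10 g/mol.

227.10 g/mol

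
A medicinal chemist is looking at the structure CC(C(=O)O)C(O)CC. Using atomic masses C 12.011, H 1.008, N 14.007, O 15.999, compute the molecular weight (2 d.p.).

First, the molecular formula is C6H12O3 (counting implicit H from valence).
  C: 6 × 12.011 = 72.066
  H: 12 × 1.008 = 12.096
  O: 3 × 15.999 = 47.997
Sum: 6×12.011 + 12×1.008 + 3×15.999 = 132.159 → 132.16 g/mol.

132.16 g/mol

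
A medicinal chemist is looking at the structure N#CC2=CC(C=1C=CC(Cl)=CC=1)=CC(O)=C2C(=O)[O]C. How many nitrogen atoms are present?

1

Scan the SMILES for N atoms (remember two-letter symbols like Cl and Br are single atoms).
Nitrogen count: 1.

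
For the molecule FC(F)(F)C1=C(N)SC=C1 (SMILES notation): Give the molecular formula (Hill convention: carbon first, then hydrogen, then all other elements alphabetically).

C5H4F3NS

Walk through each heavy atom and fill implicit hydrogens from standard valence (C 4, N 3, O 2, S 2, halogen 1):
  atom 1: F (halogen, monovalent) → 0 H
  atom 2: C, bond orders sum to 4 (valence 4) → 0 H
  atom 3: F (halogen, monovalent) → 0 H
  atom 4: F (halogen, monovalent) → 0 H
  atom 5: C, bond orders sum to 4 (valence 4) → 0 H
  atom 6: C, bond orders sum to 4 (valence 4) → 0 H
  atom 7: N, bond orders sum to 1 (valence 3) → 2 H
  atom 8: S, bond orders sum to 2 (valence 2) → 0 H
  atom 9: C, bond orders sum to 3 (valence 4) → 1 H
  atom 10: C, bond orders sum to 3 (valence 4) → 1 H
Totals → C:5, H:4, F:3, N:1, S:1.
In Hill order: C5H4F3NS.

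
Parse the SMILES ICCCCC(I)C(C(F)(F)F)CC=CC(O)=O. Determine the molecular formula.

C11H15F3I2O2

Walk through each heavy atom and fill implicit hydrogens from standard valence (C 4, N 3, O 2, S 2, halogen 1):
  atom 1: I (halogen, monovalent) → 0 H
  atom 2: C, bond orders sum to 2 (valence 4) → 2 H
  atom 3: C, bond orders sum to 2 (valence 4) → 2 H
  atom 4: C, bond orders sum to 2 (valence 4) → 2 H
  atom 5: C, bond orders sum to 2 (valence 4) → 2 H
  atom 6: C, bond orders sum to 3 (valence 4) → 1 H
  atom 7: I (halogen, monovalent) → 0 H
  atom 8: C, bond orders sum to 3 (valence 4) → 1 H
  atom 9: C, bond orders sum to 4 (valence 4) → 0 H
  atom 10: F (halogen, monovalent) → 0 H
  atom 11: F (halogen, monovalent) → 0 H
  atom 12: F (halogen, monovalent) → 0 H
  atom 13: C, bond orders sum to 2 (valence 4) → 2 H
  atom 14: C, bond orders sum to 3 (valence 4) → 1 H
  atom 15: C, bond orders sum to 3 (valence 4) → 1 H
  atom 16: C, bond orders sum to 4 (valence 4) → 0 H
  atom 17: O, bond orders sum to 1 (valence 2) → 1 H
  atom 18: O, bond orders sum to 2 (valence 2) → 0 H
Totals → C:11, H:15, F:3, I:2, O:2.
In Hill order: C11H15F3I2O2.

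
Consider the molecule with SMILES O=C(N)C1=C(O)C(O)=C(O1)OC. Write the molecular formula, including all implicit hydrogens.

Walk through each heavy atom and fill implicit hydrogens from standard valence (C 4, N 3, O 2, S 2, halogen 1):
  atom 1: O, bond orders sum to 2 (valence 2) → 0 H
  atom 2: C, bond orders sum to 4 (valence 4) → 0 H
  atom 3: N, bond orders sum to 1 (valence 3) → 2 H
  atom 4: C, bond orders sum to 4 (valence 4) → 0 H
  atom 5: C, bond orders sum to 4 (valence 4) → 0 H
  atom 6: O, bond orders sum to 1 (valence 2) → 1 H
  atom 7: C, bond orders sum to 4 (valence 4) → 0 H
  atom 8: O, bond orders sum to 1 (valence 2) → 1 H
  atom 9: C, bond orders sum to 4 (valence 4) → 0 H
  atom 10: O, bond orders sum to 2 (valence 2) → 0 H
  atom 11: O, bond orders sum to 2 (valence 2) → 0 H
  atom 12: C, bond orders sum to 1 (valence 4) → 3 H
Totals → C:6, H:7, N:1, O:5.
In Hill order: C6H7NO5.

C6H7NO5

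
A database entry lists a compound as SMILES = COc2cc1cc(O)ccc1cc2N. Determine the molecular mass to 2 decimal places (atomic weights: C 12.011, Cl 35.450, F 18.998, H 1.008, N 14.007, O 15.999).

189.21 g/mol

First, the molecular formula is C11H11NO2 (counting implicit H from valence).
  C: 11 × 12.011 = 132.121
  H: 11 × 1.008 = 11.088
  N: 1 × 14.007 = 14.007
  O: 2 × 15.999 = 31.998
Sum: 11×12.011 + 11×1.008 + 1×14.007 + 2×15.999 = 189.214 → 189.21 g/mol.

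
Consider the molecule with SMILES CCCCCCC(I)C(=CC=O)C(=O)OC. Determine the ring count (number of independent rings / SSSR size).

In SMILES, each pair of matching ring-closure digits denotes one ring-closing bond; the number of such bonds equals the number of independent rings.
Ring-closure bonds here: 0.

0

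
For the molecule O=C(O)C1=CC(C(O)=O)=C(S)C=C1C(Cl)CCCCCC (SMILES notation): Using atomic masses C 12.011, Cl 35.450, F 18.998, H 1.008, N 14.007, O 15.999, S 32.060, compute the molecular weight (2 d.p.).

330.82 g/mol

First, the molecular formula is C15H19ClO4S (counting implicit H from valence).
  C: 15 × 12.011 = 180.165
  Cl: 1 × 35.450 = 35.450
  H: 19 × 1.008 = 19.152
  O: 4 × 15.999 = 63.996
  S: 1 × 32.060 = 32.060
Sum: 15×12.011 + 1×35.450 + 19×1.008 + 4×15.999 + 1×32.060 = 330.823 → 330.82 g/mol.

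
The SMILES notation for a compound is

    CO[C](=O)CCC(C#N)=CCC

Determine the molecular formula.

C9H13NO2

Walk through each heavy atom and fill implicit hydrogens from standard valence (C 4, N 3, O 2, S 2, halogen 1):
  atom 1: C, bond orders sum to 1 (valence 4) → 3 H
  atom 2: O, bond orders sum to 2 (valence 2) → 0 H
  atom 3: C with explicit H count 0
  atom 4: O, bond orders sum to 2 (valence 2) → 0 H
  atom 5: C, bond orders sum to 2 (valence 4) → 2 H
  atom 6: C, bond orders sum to 2 (valence 4) → 2 H
  atom 7: C, bond orders sum to 4 (valence 4) → 0 H
  atom 8: C, bond orders sum to 4 (valence 4) → 0 H
  atom 9: N, bond orders sum to 3 (valence 3) → 0 H
  atom 10: C, bond orders sum to 3 (valence 4) → 1 H
  atom 11: C, bond orders sum to 2 (valence 4) → 2 H
  atom 12: C, bond orders sum to 1 (valence 4) → 3 H
Totals → C:9, H:13, N:1, O:2.
In Hill order: C9H13NO2.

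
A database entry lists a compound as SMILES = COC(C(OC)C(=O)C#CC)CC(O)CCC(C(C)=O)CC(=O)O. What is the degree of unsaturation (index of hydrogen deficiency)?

5

Degree of unsaturation = (number of rings) + (number of π bonds).
Ring closures in the SMILES: 0.
π bonds: 3 double bonds (each 1 DoU), 1 triple bond (each 2 DoU) → 5 DoU from unsaturation.
Total DoU = 0 + 5 = 5.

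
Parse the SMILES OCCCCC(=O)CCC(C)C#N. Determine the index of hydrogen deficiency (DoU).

3

Molecular formula: C10H17NO2.
DoU = (2C + 2 + N − H − X) / 2, where X is the halogen count and O/S are ignored.
    = (2·10 + 2 + 1 − 17 − 0) / 2 = 6 / 2 = 3.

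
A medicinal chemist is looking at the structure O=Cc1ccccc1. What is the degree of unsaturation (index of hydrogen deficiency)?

Molecular formula: C7H6O.
DoU = (2C + 2 + N − H − X) / 2, where X is the halogen count and O/S are ignored.
    = (2·7 + 2 + 0 − 6 − 0) / 2 = 10 / 2 = 5.

5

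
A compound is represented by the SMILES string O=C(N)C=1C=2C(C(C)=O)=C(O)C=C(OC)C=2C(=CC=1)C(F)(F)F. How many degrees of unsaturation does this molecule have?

Molecular formula: C15H12F3NO4.
DoU = (2C + 2 + N − H − X) / 2, where X is the halogen count and O/S are ignored.
    = (2·15 + 2 + 1 − 12 − 3) / 2 = 18 / 2 = 9.

9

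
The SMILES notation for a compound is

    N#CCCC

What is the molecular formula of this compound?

C4H7N

Walk through each heavy atom and fill implicit hydrogens from standard valence (C 4, N 3, O 2, S 2, halogen 1):
  atom 1: N, bond orders sum to 3 (valence 3) → 0 H
  atom 2: C, bond orders sum to 4 (valence 4) → 0 H
  atom 3: C, bond orders sum to 2 (valence 4) → 2 H
  atom 4: C, bond orders sum to 2 (valence 4) → 2 H
  atom 5: C, bond orders sum to 1 (valence 4) → 3 H
Totals → C:4, H:7, N:1.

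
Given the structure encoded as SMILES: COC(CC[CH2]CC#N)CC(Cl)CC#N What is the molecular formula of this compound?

C11H17ClN2O

Walk through each heavy atom and fill implicit hydrogens from standard valence (C 4, N 3, O 2, S 2, halogen 1):
  atom 1: C, bond orders sum to 1 (valence 4) → 3 H
  atom 2: O, bond orders sum to 2 (valence 2) → 0 H
  atom 3: C, bond orders sum to 3 (valence 4) → 1 H
  atom 4: C, bond orders sum to 2 (valence 4) → 2 H
  atom 5: C, bond orders sum to 2 (valence 4) → 2 H
  atom 6: C with explicit H count 2
  atom 7: C, bond orders sum to 2 (valence 4) → 2 H
  atom 8: C, bond orders sum to 4 (valence 4) → 0 H
  atom 9: N, bond orders sum to 3 (valence 3) → 0 H
  atom 10: C, bond orders sum to 2 (valence 4) → 2 H
  atom 11: C, bond orders sum to 3 (valence 4) → 1 H
  atom 12: Cl (halogen, monovalent) → 0 H
  atom 13: C, bond orders sum to 2 (valence 4) → 2 H
  atom 14: C, bond orders sum to 4 (valence 4) → 0 H
  atom 15: N, bond orders sum to 3 (valence 3) → 0 H
Totals → C:11, H:17, Cl:1, N:2, O:1.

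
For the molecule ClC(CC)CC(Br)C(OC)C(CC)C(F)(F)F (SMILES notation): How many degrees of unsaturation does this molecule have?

Molecular formula: C11H19BrClF3O.
DoU = (2C + 2 + N − H − X) / 2, where X is the halogen count and O/S are ignored.
    = (2·11 + 2 + 0 − 19 − 5) / 2 = 0 / 2 = 0.

0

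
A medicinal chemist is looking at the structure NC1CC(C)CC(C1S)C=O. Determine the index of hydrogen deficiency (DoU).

2

Degree of unsaturation = (number of rings) + (number of π bonds).
Ring closures in the SMILES: 1.
π bonds: 1 double bond (each 1 DoU) → 1 DoU from unsaturation.
Total DoU = 1 + 1 = 2.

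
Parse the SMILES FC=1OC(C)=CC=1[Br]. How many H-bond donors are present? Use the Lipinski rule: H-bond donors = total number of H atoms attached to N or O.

0

Donors: find every N or O and count the H atoms it carries.
  atom 3 (O): bond orders sum to 2 → 0 H
Lipinski HBD = 0.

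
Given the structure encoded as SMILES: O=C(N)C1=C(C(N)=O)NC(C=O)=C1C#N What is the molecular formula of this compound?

C8H6N4O3

Walk through each heavy atom and fill implicit hydrogens from standard valence (C 4, N 3, O 2, S 2, halogen 1):
  atom 1: O, bond orders sum to 2 (valence 2) → 0 H
  atom 2: C, bond orders sum to 4 (valence 4) → 0 H
  atom 3: N, bond orders sum to 1 (valence 3) → 2 H
  atom 4: C, bond orders sum to 4 (valence 4) → 0 H
  atom 5: C, bond orders sum to 4 (valence 4) → 0 H
  atom 6: C, bond orders sum to 4 (valence 4) → 0 H
  atom 7: N, bond orders sum to 1 (valence 3) → 2 H
  atom 8: O, bond orders sum to 2 (valence 2) → 0 H
  atom 9: N, bond orders sum to 2 (valence 3) → 1 H
  atom 10: C, bond orders sum to 4 (valence 4) → 0 H
  atom 11: C, bond orders sum to 3 (valence 4) → 1 H
  atom 12: O, bond orders sum to 2 (valence 2) → 0 H
  atom 13: C, bond orders sum to 4 (valence 4) → 0 H
  atom 14: C, bond orders sum to 4 (valence 4) → 0 H
  atom 15: N, bond orders sum to 3 (valence 3) → 0 H
Totals → C:8, H:6, N:4, O:3.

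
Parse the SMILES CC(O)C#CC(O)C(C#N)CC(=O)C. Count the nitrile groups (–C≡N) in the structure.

The nitrile motif appears at heavy-atom position 9 in the SMILES.
Other groups present: 1 alkyne, 2 hydroxyl, 1 ketone.
Nitrile count: 1.

1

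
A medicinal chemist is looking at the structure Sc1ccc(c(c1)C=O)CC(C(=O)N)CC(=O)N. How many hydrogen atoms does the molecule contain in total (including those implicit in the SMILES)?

Walk through each heavy atom and fill implicit hydrogens from standard valence (C 4, N 3, O 2, S 2, halogen 1); for lowercase aromatic atoms, an aromatic c carries 1 H when it has two neighbours and 0 H with three, and aromatic n carries 0 H:
  atom 1: S, bond orders sum to 1 (valence 2) → 1 H
  atom 2: aromatic c, 3 neighbours → 0 H
  atom 3: aromatic c, 2 neighbours → 1 H
  atom 4: aromatic c, 2 neighbours → 1 H
  atom 5: aromatic c, 3 neighbours → 0 H
  atom 6: aromatic c, 3 neighbours → 0 H
  atom 7: aromatic c, 2 neighbours → 1 H
  atom 8: C, bond orders sum to 3 (valence 4) → 1 H
  atom 9: O, bond orders sum to 2 (valence 2) → 0 H
  atom 10: C, bond orders sum to 2 (valence 4) → 2 H
  atom 11: C, bond orders sum to 3 (valence 4) → 1 H
  atom 12: C, bond orders sum to 4 (valence 4) → 0 H
  atom 13: O, bond orders sum to 2 (valence 2) → 0 H
  atom 14: N, bond orders sum to 1 (valence 3) → 2 H
  atom 15: C, bond orders sum to 2 (valence 4) → 2 H
  atom 16: C, bond orders sum to 4 (valence 4) → 0 H
  atom 17: O, bond orders sum to 2 (valence 2) → 0 H
  atom 18: N, bond orders sum to 1 (valence 3) → 2 H
Total hydrogens: 14.

14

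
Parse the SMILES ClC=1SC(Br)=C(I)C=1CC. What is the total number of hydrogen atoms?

5

Walk through each heavy atom and fill implicit hydrogens from standard valence (C 4, N 3, O 2, S 2, halogen 1):
  atom 1: Cl (halogen, monovalent) → 0 H
  atom 2: C, bond orders sum to 4 (valence 4) → 0 H
  atom 3: S, bond orders sum to 2 (valence 2) → 0 H
  atom 4: C, bond orders sum to 4 (valence 4) → 0 H
  atom 5: Br (halogen, monovalent) → 0 H
  atom 6: C, bond orders sum to 4 (valence 4) → 0 H
  atom 7: I (halogen, monovalent) → 0 H
  atom 8: C, bond orders sum to 4 (valence 4) → 0 H
  atom 9: C, bond orders sum to 2 (valence 4) → 2 H
  atom 10: C, bond orders sum to 1 (valence 4) → 3 H
Total hydrogens: 5.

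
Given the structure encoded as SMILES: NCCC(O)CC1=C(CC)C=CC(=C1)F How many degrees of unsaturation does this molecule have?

Molecular formula: C12H18FNO.
DoU = (2C + 2 + N − H − X) / 2, where X is the halogen count and O/S are ignored.
    = (2·12 + 2 + 1 − 18 − 1) / 2 = 8 / 2 = 4.

4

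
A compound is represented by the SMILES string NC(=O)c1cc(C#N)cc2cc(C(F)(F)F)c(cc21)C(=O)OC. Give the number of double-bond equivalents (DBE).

11

Molecular formula: C15H9F3N2O3.
DoU = (2C + 2 + N − H − X) / 2, where X is the halogen count and O/S are ignored.
    = (2·15 + 2 + 2 − 9 − 3) / 2 = 22 / 2 = 11.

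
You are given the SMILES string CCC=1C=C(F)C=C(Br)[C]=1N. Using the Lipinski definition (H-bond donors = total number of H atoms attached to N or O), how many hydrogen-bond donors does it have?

2

Donors: find every N or O and count the H atoms it carries.
  atom 11 (N): bond orders sum to 1 → 2 H
Lipinski HBD = 2.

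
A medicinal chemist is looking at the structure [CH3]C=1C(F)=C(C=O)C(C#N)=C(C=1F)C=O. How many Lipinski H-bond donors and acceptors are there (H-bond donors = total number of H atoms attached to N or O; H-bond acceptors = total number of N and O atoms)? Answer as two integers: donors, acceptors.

Donors: find every N or O and count the H atoms it carries.
  atom 7 (O): bond orders sum to 2 → 0 H
  atom 10 (N): bond orders sum to 3 → 0 H
  atom 15 (O): bond orders sum to 2 → 0 H
Lipinski HBD = 0.
Acceptors: N atoms = 1, O atoms = 2 → HBA = 3.

0, 3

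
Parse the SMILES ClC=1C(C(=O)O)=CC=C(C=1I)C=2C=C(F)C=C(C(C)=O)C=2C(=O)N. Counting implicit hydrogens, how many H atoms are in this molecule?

10

Walk through each heavy atom and fill implicit hydrogens from standard valence (C 4, N 3, O 2, S 2, halogen 1):
  atom 1: Cl (halogen, monovalent) → 0 H
  atom 2: C, bond orders sum to 4 (valence 4) → 0 H
  atom 3: C, bond orders sum to 4 (valence 4) → 0 H
  atom 4: C, bond orders sum to 4 (valence 4) → 0 H
  atom 5: O, bond orders sum to 2 (valence 2) → 0 H
  atom 6: O, bond orders sum to 1 (valence 2) → 1 H
  atom 7: C, bond orders sum to 3 (valence 4) → 1 H
  atom 8: C, bond orders sum to 3 (valence 4) → 1 H
  atom 9: C, bond orders sum to 4 (valence 4) → 0 H
  atom 10: C, bond orders sum to 4 (valence 4) → 0 H
  atom 11: I (halogen, monovalent) → 0 H
  atom 12: C, bond orders sum to 4 (valence 4) → 0 H
  atom 13: C, bond orders sum to 3 (valence 4) → 1 H
  atom 14: C, bond orders sum to 4 (valence 4) → 0 H
  atom 15: F (halogen, monovalent) → 0 H
  atom 16: C, bond orders sum to 3 (valence 4) → 1 H
  atom 17: C, bond orders sum to 4 (valence 4) → 0 H
  atom 18: C, bond orders sum to 4 (valence 4) → 0 H
  atom 19: C, bond orders sum to 1 (valence 4) → 3 H
  atom 20: O, bond orders sum to 2 (valence 2) → 0 H
  atom 21: C, bond orders sum to 4 (valence 4) → 0 H
  atom 22: C, bond orders sum to 4 (valence 4) → 0 H
  atom 23: O, bond orders sum to 2 (valence 2) → 0 H
  atom 24: N, bond orders sum to 1 (valence 3) → 2 H
Total hydrogens: 10.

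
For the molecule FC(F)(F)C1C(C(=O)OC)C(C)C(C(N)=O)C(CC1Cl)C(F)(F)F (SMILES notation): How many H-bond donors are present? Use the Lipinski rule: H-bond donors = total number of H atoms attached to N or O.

Donors: find every N or O and count the H atoms it carries.
  atom 8 (O): bond orders sum to 2 → 0 H
  atom 9 (O): bond orders sum to 2 → 0 H
  atom 15 (N): bond orders sum to 1 → 2 H
  atom 16 (O): bond orders sum to 2 → 0 H
Lipinski HBD = 2.

2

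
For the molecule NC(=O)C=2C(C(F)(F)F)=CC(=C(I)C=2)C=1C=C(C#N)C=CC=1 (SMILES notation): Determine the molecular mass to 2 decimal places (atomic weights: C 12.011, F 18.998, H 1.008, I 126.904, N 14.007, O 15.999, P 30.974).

416.14 g/mol

First, the molecular formula is C15H8F3IN2O (counting implicit H from valence).
  C: 15 × 12.011 = 180.165
  F: 3 × 18.998 = 56.994
  H: 8 × 1.008 = 8.064
  I: 1 × 126.904 = 126.904
  N: 2 × 14.007 = 28.014
  O: 1 × 15.999 = 15.999
Sum: 15×12.011 + 3×18.998 + 8×1.008 + 1×126.904 + 2×14.007 + 1×15.999 = 416.140 → 416.14 g/mol.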